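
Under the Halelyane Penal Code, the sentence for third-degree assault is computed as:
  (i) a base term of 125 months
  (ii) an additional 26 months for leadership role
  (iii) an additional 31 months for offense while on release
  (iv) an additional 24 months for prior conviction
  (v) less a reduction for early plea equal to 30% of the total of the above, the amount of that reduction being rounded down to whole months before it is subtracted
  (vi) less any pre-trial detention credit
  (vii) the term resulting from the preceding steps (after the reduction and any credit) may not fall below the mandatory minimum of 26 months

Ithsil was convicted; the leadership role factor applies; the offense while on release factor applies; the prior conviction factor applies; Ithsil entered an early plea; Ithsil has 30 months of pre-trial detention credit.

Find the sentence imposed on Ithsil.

Leadership role enhancement: +26 months
Offense while on release enhancement: +31 months
Prior conviction enhancement: +24 months
Adjusted term: 125 months + 26 months + 31 months + 24 months = 206 months
Early plea reduction: 30% of 206 months = 61 months (rounded down)
After reduction: 206 − 61 = 145 months
Less pre-trial detention credit: 145 months − 30 months = 115 months
Minimum 26 months: 115 months meets the minimum, no increase.

115 months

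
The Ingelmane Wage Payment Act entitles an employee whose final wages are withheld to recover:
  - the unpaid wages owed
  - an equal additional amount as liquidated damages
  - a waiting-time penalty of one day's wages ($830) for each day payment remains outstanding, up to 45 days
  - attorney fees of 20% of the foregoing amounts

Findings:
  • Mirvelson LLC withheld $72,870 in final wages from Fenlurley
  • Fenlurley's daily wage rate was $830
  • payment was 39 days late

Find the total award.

Liquidated damages (equal amount): $72,870
Penalty days: min(39, 45) = 39
Waiting-time penalty: 39 × $830 = $32,370
Subtotal: $72,870 + $72,870 + $32,370 = $178,110
Attorney fees: 20% of $178,110 = $35,622
Total award: $178,110 + $35,622 = $213,732

$213,732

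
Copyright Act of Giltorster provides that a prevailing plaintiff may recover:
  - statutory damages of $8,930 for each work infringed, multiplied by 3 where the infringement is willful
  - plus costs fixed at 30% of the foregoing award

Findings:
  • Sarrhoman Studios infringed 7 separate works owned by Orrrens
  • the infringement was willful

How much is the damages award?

Statutory damages: 7 × $8,930 = $62,510
Trebled: 3 × $62,510 = $187,530
Costs: 30% of $187,530 = $56,259
Award plus costs: $187,530 + $56,259 = $243,789

$243,789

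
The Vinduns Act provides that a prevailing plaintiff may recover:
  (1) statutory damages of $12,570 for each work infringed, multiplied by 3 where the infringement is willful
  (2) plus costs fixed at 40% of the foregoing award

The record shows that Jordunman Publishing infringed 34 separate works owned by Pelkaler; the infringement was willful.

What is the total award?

Statutory damages: 34 × $12,570 = $427,380
Trebled: 3 × $427,380 = $1,282,140
Costs: 40% of $1,282,140 = $512,856
Award plus costs: $1,282,140 + $512,856 = $1,794,996

$1,794,996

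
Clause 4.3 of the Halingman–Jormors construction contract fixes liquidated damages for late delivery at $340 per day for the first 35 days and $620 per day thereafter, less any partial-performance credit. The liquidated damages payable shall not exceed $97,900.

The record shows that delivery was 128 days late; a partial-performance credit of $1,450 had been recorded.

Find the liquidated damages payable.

Liquidated damages: $68,110

First 35 days: 35 × $340 = $11,900
Remaining days: (128 − 35) × $620 = $57,660
Accrued per-day damages: $11,900 + $57,660 = $69,560
Less partial-performance credit: $69,560 − $1,450 = $68,110
Cap at $97,900: $68,110 is within the cap, no reduction.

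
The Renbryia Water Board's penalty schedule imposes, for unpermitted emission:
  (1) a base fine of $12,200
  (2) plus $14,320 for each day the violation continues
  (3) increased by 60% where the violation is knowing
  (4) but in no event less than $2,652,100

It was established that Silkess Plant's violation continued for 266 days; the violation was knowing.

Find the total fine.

$6,114,112

Per-day component: 266 × $14,320 = $3,809,120
Base plus per-day: $12,200 + $3,809,120 = $3,821,320
Enhancement: 60% of $3,821,320 = $2,292,792
Enhanced fine: $3,821,320 + $2,292,792 = $6,114,112
Minimum $2,652,100: $6,114,112 meets the minimum, no increase.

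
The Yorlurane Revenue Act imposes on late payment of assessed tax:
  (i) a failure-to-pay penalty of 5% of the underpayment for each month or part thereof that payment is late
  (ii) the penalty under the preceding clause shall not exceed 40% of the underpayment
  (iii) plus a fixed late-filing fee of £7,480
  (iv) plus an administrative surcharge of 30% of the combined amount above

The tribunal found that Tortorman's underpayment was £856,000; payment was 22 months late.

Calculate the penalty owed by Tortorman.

£454,844

Accrued rate: 5% × 22 = 110%, capped at 40% → 40%
Failure-to-pay penalty: 40% of £856,000 = £342,400
Penalty before surcharge: £342,400 + £7,480 = £349,880
Administrative surcharge: 30% of £349,880 = £104,964
Total penalty: £349,880 + £104,964 = £454,844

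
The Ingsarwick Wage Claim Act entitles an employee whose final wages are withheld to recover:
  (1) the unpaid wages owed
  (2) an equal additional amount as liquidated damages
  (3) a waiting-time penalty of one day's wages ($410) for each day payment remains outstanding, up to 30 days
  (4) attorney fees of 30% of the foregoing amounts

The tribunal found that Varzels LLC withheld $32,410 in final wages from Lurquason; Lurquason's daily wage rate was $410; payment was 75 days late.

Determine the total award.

Liquidated damages (equal amount): $32,410
Penalty days: min(75, 30) = 30
Waiting-time penalty: 30 × $410 = $12,300
Subtotal: $32,410 + $32,410 + $12,300 = $77,120
Attorney fees: 30% of $77,120 = $23,136
Total award: $77,120 + $23,136 = $100,256

$100,256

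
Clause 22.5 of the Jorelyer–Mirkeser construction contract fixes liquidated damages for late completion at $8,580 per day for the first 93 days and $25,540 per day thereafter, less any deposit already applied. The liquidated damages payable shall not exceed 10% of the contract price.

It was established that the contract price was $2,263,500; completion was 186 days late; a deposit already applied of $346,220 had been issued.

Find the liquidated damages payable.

$226,350

First 93 days: 93 × $8,580 = $797,940
Remaining days: (186 − 93) × $25,540 = $2,375,220
Accrued per-day damages: $797,940 + $2,375,220 = $3,173,160
Less deposit already applied: $3,173,160 − $346,220 = $2,826,940
Cap: 10% of $2,263,500 = $226,350
Cap at $226,350: $2,826,940 exceeds the cap → $226,350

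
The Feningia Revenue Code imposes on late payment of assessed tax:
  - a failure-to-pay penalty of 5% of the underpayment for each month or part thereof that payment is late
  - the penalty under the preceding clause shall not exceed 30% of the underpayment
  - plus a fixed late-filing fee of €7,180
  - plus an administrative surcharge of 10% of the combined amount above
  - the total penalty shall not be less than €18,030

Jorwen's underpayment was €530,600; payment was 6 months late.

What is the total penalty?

€182,996

Accrued rate: 5% × 6 = 30%, capped at 30% → 30%
Failure-to-pay penalty: 30% of €530,600 = €159,180
Penalty before surcharge: €159,180 + €7,180 = €166,360
Administrative surcharge: 10% of €166,360 = €16,636
Total penalty: €166,360 + €16,636 = €182,996
Minimum €18,030: €182,996 meets the minimum, no increase.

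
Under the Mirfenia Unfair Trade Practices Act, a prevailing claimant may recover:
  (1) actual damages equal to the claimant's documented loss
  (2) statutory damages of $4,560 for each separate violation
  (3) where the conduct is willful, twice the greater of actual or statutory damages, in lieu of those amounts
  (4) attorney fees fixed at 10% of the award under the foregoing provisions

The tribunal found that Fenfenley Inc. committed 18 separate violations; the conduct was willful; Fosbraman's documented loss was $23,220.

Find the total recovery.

Total recovery: $180,576

Statutory damages: 18 × $4,560 = $82,080
Greater of actual damages ($23,220) or statutory damages ($82,080): $82,080
Doubled: 2 × $82,080 = $164,160
Attorney fees: 10% of $164,160 = $16,416
Total recovery: $164,160 + $16,416 = $180,576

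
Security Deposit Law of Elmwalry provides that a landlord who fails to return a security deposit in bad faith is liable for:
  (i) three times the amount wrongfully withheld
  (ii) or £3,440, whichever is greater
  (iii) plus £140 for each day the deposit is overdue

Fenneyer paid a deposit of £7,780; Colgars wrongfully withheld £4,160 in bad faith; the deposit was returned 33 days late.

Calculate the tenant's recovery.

Trebled: 3 × £4,160 = £12,480
Minimum £3,440: £12,480 meets the minimum, no increase.
Late-return penalty: 33 × £140 = £4,620
Damages plus late penalty: £12,480 + £4,620 = £17,100

£17,100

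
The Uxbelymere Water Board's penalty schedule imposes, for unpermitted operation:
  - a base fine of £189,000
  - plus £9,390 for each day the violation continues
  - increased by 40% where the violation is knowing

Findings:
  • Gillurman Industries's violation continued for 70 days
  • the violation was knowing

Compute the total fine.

Per-day component: 70 × £9,390 = £657,300
Base plus per-day: £189,000 + £657,300 = £846,300
Enhancement: 40% of £846,300 = £338,520
Enhanced fine: £846,300 + £338,520 = £1,184,820

Civil penalty: £1,184,820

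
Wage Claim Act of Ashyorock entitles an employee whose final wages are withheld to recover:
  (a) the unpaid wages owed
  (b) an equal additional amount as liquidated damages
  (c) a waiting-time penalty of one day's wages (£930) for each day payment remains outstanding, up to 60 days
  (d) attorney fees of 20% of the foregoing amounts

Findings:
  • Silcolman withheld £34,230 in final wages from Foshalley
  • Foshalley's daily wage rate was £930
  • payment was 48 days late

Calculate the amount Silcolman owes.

Liquidated damages (equal amount): £34,230
Penalty days: min(48, 60) = 48
Waiting-time penalty: 48 × £930 = £44,640
Subtotal: £34,230 + £34,230 + £44,640 = £113,100
Attorney fees: 20% of £113,100 = £22,620
Total award: £113,100 + £22,620 = £135,720

£135,720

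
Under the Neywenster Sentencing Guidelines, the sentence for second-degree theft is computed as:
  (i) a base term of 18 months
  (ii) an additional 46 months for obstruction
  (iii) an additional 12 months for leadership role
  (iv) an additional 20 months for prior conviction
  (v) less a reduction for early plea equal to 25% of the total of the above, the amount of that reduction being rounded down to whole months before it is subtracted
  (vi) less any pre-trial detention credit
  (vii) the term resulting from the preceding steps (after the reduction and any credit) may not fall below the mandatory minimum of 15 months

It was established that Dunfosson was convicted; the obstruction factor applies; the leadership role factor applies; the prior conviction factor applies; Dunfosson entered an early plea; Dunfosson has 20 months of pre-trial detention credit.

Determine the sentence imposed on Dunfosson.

52 months

Obstruction enhancement: +46 months
Leadership role enhancement: +12 months
Prior conviction enhancement: +20 months
Adjusted term: 18 months + 46 months + 12 months + 20 months = 96 months
Early plea reduction: 25% of 96 months = 24 months (rounded down)
After reduction: 96 − 24 = 72 months
Less pre-trial detention credit: 72 months − 20 months = 52 months
Minimum 15 months: 52 months meets the minimum, no increase.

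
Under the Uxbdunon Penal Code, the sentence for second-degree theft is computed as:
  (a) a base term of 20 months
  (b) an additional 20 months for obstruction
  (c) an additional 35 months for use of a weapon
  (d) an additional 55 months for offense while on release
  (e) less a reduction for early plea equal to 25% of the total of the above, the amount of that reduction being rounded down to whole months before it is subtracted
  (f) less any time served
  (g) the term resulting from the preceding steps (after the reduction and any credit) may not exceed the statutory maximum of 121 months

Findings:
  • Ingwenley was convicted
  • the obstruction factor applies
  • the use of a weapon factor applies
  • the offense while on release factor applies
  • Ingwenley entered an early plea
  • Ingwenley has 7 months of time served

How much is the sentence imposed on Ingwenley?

Obstruction enhancement: +20 months
Use of a weapon enhancement: +35 months
Offense while on release enhancement: +55 months
Adjusted term: 20 months + 20 months + 35 months + 55 months = 130 months
Early plea reduction: 25% of 130 months = 32 months (rounded down)
After reduction: 130 − 32 = 98 months
Less time served: 98 months − 7 months = 91 months
Cap at 121 months: 91 months is within the cap, no reduction.

91 months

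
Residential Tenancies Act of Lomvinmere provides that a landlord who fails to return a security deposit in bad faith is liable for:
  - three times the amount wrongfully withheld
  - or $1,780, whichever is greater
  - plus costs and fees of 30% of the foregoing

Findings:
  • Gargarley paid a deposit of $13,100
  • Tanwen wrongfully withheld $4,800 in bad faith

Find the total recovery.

$18,720

Trebled: 3 × $4,800 = $14,400
Minimum $1,780: $14,400 meets the minimum, no increase.
Costs and fees: 30% of $14,400 = $4,320
Total recovery: $14,400 + $4,320 = $18,720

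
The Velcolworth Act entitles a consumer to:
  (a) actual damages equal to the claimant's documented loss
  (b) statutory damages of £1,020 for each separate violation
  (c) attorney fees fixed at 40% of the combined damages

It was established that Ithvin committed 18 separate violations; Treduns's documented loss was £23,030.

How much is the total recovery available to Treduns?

£57,946

Statutory damages: 18 × £1,020 = £18,360
Combined damages: £23,030 + £18,360 = £41,390
Attorney fees: 40% of £41,390 = £16,556
Total recovery: £41,390 + £16,556 = £57,946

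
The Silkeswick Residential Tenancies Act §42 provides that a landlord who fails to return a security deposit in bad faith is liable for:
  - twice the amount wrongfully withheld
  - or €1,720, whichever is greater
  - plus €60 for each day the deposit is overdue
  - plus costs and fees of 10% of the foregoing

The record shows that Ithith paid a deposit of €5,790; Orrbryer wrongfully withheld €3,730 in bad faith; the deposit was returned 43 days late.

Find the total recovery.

Doubled: 2 × €3,730 = €7,460
Minimum €1,720: €7,460 meets the minimum, no increase.
Late-return penalty: 43 × €60 = €2,580
Damages plus late penalty: €7,460 + €2,580 = €10,040
Costs and fees: 10% of €10,040 = €1,004
Total recovery: €10,040 + €1,004 = €11,044

€11,044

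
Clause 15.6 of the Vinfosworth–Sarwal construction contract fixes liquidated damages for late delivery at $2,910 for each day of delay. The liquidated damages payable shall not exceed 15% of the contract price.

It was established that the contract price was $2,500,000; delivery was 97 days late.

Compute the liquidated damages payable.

Per-day damages: 97 × $2,910 = $282,270
Cap: 15% of $2,500,000 = $375,000
Cap at $375,000: $282,270 is within the cap, no reduction.

$282,270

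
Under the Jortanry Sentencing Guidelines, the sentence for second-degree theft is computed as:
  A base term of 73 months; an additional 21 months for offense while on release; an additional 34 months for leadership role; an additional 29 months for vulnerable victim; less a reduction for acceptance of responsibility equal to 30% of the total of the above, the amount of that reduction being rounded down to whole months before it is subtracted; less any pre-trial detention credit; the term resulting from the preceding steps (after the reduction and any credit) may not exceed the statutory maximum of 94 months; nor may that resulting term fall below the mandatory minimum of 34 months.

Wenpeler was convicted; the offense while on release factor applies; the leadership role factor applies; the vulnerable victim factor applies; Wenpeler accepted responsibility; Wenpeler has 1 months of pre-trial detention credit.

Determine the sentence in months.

Offense while on release enhancement: +21 months
Leadership role enhancement: +34 months
Vulnerable victim enhancement: +29 months
Adjusted term: 73 months + 21 months + 34 months + 29 months = 157 months
Acceptance of responsibility reduction: 30% of 157 months = 47 months (rounded down)
After reduction: 157 − 47 = 110 months
Less pre-trial detention credit: 110 months − 1 months = 109 months
Cap at 94 months: 109 months exceeds the cap → 94 months
Minimum 34 months: 94 months meets the minimum, no increase.

Sentence: 94 months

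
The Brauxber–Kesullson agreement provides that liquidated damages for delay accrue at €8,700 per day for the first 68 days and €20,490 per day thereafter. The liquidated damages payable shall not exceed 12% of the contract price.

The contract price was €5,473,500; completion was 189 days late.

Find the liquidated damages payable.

First 68 days: 68 × €8,700 = €591,600
Remaining days: (189 − 68) × €20,490 = €2,479,290
Accrued per-day damages: €591,600 + €2,479,290 = €3,070,890
Cap: 12% of €5,473,500 = €656,820
Cap at €656,820: €3,070,890 exceeds the cap → €656,820

€656,820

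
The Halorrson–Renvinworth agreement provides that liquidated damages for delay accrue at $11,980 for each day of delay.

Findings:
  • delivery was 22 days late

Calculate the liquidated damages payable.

$263,560

Per-day damages: 22 × $11,980 = $263,560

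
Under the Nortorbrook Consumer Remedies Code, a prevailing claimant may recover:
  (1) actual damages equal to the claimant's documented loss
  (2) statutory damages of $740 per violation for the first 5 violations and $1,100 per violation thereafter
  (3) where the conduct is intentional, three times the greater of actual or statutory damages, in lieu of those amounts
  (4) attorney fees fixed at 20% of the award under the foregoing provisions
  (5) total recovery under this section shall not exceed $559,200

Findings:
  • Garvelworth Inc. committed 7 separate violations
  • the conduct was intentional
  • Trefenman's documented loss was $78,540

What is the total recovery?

$282,744

First 5 violations: 5 × $740 = $3,700
Remaining violations: (7 − 5) × $1,100 = $2,200
Statutory damages: $3,700 + $2,200 = $5,900
Greater of actual damages ($78,540) or statutory damages ($5,900): $78,540
Trebled: 3 × $78,540 = $235,620
Attorney fees: 20% of $235,620 = $47,124
Total before cap: $235,620 + $47,124 = $282,744
Cap at $559,200: $282,744 is within the cap, no reduction.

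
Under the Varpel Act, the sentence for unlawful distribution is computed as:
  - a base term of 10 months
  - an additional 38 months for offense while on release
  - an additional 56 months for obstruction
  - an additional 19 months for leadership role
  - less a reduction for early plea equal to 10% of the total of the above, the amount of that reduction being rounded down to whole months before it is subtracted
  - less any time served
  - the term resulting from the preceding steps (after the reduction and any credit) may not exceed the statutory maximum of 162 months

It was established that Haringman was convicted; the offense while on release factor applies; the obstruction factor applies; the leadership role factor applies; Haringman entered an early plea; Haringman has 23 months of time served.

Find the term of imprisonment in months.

Sentence: 88 months

Offense while on release enhancement: +38 months
Obstruction enhancement: +56 months
Leadership role enhancement: +19 months
Adjusted term: 10 months + 38 months + 56 months + 19 months = 123 months
Early plea reduction: 10% of 123 months = 12 months (rounded down)
After reduction: 123 − 12 = 111 months
Less time served: 111 months − 23 months = 88 months
Cap at 162 months: 88 months is within the cap, no reduction.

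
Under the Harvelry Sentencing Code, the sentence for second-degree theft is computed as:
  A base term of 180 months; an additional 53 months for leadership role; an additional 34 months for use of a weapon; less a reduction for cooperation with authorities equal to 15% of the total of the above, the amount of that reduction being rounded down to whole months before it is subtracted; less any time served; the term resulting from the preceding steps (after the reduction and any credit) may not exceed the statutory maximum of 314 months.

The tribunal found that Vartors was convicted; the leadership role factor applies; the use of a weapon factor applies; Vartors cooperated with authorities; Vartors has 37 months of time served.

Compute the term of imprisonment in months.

Leadership role enhancement: +53 months
Use of a weapon enhancement: +34 months
Adjusted term: 180 months + 53 months + 34 months = 267 months
Cooperation with authorities reduction: 15% of 267 months = 40 months (rounded down)
After reduction: 267 − 40 = 227 months
Less time served: 227 months − 37 months = 190 months
Cap at 314 months: 190 months is within the cap, no reduction.

190 months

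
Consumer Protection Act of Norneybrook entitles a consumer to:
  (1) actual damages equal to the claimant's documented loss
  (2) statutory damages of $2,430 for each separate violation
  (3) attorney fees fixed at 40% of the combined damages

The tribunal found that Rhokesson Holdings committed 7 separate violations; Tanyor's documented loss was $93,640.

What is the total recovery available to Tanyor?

Statutory damages: 7 × $2,430 = $17,010
Combined damages: $93,640 + $17,010 = $110,650
Attorney fees: 40% of $110,650 = $44,260
Total recovery: $110,650 + $44,260 = $154,910

$154,910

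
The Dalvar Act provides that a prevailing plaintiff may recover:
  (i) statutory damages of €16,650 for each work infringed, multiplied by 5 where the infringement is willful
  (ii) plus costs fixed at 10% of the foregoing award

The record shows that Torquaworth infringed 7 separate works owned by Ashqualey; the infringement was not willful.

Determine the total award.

€128,205

Statutory damages: 7 × €16,650 = €116,550
Infringement not willful: no ×5 enhancement.
Costs: 10% of €116,550 = €11,655
Award plus costs: €116,550 + €11,655 = €128,205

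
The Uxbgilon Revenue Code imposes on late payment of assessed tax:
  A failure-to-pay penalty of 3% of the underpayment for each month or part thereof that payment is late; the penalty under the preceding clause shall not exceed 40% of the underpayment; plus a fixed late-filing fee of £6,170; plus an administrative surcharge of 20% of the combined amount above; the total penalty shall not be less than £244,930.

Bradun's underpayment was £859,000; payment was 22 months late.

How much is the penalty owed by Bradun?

Accrued rate: 3% × 22 = 66%, capped at 40% → 40%
Failure-to-pay penalty: 40% of £859,000 = £343,600
Penalty before surcharge: £343,600 + £6,170 = £349,770
Administrative surcharge: 20% of £349,770 = £69,954
Total penalty: £349,770 + £69,954 = £419,724
Minimum £244,930: £419,724 meets the minimum, no increase.

£419,724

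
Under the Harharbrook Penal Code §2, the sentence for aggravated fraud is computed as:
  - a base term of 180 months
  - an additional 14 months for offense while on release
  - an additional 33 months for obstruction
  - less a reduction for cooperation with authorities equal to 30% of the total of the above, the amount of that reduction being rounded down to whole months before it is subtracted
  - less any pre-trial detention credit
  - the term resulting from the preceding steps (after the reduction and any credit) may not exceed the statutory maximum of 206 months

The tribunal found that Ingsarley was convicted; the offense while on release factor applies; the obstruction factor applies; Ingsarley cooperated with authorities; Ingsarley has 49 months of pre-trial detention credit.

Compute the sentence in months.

Offense while on release enhancement: +14 months
Obstruction enhancement: +33 months
Adjusted term: 180 months + 14 months + 33 months = 227 months
Cooperation with authorities reduction: 30% of 227 months = 68 months (rounded down)
After reduction: 227 − 68 = 159 months
Less pre-trial detention credit: 159 months − 49 months = 110 months
Cap at 206 months: 110 months is within the cap, no reduction.

110 months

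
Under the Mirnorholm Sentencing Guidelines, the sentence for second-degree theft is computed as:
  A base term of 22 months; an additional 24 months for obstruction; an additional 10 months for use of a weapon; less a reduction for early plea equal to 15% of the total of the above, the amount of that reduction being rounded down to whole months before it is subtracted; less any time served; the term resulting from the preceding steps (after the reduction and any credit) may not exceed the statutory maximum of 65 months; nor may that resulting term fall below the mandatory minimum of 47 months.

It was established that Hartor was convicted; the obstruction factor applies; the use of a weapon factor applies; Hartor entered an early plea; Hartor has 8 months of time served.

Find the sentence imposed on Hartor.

Obstruction enhancement: +24 months
Use of a weapon enhancement: +10 months
Adjusted term: 22 months + 24 months + 10 months = 56 months
Early plea reduction: 15% of 56 months = 8 months (rounded down)
After reduction: 56 − 8 = 48 months
Less time served: 48 months − 8 months = 40 months
Cap at 65 months: 40 months is within the cap, no reduction.
Minimum 47 months: 40 months is below the minimum → 47 months

47 months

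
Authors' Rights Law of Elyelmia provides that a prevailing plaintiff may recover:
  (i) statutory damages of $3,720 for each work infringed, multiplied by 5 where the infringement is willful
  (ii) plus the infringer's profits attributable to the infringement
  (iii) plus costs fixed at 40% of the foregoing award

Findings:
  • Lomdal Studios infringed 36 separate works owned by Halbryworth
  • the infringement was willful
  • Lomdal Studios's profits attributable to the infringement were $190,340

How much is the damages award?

Statutory damages: 36 × $3,720 = $133,920
Multiplied by 5: 5 × $133,920 = $669,600
Combined award: $669,600 + $190,340 = $859,940
Costs: 40% of $859,940 = $343,976
Award plus costs: $859,940 + $343,976 = $1,203,916

Award: $1,203,916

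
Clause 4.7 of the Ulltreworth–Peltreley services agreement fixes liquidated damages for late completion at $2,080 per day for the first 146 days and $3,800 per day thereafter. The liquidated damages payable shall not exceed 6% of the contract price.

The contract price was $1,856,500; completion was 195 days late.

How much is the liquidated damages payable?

First 146 days: 146 × $2,080 = $303,680
Remaining days: (195 − 146) × $3,800 = $186,200
Accrued per-day damages: $303,680 + $186,200 = $489,880
Cap: 6% of $1,856,500 = $111,390
Cap at $111,390: $489,880 exceeds the cap → $111,390

Liquidated damages: $111,390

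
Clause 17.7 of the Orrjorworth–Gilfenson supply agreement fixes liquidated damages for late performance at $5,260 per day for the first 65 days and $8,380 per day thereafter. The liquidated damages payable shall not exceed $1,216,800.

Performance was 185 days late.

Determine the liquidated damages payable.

First 65 days: 65 × $5,260 = $341,900
Remaining days: (185 − 65) × $8,380 = $1,005,600
Accrued per-day damages: $341,900 + $1,005,600 = $1,347,500
Cap at $1,216,800: $1,347,500 exceeds the cap → $1,216,800

$1,216,800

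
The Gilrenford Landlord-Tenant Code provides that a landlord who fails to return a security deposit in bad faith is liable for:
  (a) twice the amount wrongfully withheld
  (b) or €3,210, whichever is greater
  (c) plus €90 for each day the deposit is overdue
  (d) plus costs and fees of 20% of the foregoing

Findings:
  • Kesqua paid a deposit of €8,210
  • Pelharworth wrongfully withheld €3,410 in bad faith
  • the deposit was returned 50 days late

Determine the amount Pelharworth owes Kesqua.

€13,584

Doubled: 2 × €3,410 = €6,820
Minimum €3,210: €6,820 meets the minimum, no increase.
Late-return penalty: 50 × €90 = €4,500
Damages plus late penalty: €6,820 + €4,500 = €11,320
Costs and fees: 20% of €11,320 = €2,264
Total recovery: €11,320 + €2,264 = €13,584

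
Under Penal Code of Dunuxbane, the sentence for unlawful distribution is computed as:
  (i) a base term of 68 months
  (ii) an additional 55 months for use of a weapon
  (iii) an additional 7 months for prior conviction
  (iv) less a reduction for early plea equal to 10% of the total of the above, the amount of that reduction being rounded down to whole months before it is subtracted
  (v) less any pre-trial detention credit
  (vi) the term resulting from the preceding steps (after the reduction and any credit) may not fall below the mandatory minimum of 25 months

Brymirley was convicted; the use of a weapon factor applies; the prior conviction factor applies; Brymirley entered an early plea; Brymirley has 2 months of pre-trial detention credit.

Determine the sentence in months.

115 months

Use of a weapon enhancement: +55 months
Prior conviction enhancement: +7 months
Adjusted term: 68 months + 55 months + 7 months = 130 months
Early plea reduction: 10% of 130 months = 13 months (rounded down)
After reduction: 130 − 13 = 117 months
Less pre-trial detention credit: 117 months − 2 months = 115 months
Minimum 25 months: 115 months meets the minimum, no increase.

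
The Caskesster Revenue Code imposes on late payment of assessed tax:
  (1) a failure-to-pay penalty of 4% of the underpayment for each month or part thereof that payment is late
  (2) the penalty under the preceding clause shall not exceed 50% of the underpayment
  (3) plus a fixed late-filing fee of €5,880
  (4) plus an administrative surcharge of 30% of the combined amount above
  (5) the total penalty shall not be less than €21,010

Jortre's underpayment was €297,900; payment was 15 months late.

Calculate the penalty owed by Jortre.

Penalty: €201,279

Accrued rate: 4% × 15 = 60%, capped at 50% → 50%
Failure-to-pay penalty: 50% of €297,900 = €148,950
Penalty before surcharge: €148,950 + €5,880 = €154,830
Administrative surcharge: 30% of €154,830 = €46,449
Total penalty: €154,830 + €46,449 = €201,279
Minimum €21,010: €201,279 meets the minimum, no increase.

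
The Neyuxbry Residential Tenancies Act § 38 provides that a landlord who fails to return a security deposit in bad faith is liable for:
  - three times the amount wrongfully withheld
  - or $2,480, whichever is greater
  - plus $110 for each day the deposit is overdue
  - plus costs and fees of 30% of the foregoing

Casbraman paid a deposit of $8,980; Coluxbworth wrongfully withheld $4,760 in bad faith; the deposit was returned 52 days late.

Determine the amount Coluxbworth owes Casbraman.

$26,000

Trebled: 3 × $4,760 = $14,280
Minimum $2,480: $14,280 meets the minimum, no increase.
Late-return penalty: 52 × $110 = $5,720
Damages plus late penalty: $14,280 + $5,720 = $20,000
Costs and fees: 30% of $20,000 = $6,000
Total recovery: $20,000 + $6,000 = $26,000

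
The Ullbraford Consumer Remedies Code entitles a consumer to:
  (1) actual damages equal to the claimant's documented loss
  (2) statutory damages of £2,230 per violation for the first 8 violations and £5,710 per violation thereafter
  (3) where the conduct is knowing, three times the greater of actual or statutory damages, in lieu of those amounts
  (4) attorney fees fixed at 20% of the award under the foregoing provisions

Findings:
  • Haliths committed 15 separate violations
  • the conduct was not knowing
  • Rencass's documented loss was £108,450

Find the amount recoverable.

£199,512

First 8 violations: 8 × £2,230 = £17,840
Remaining violations: (15 − 8) × £5,710 = £39,970
Statutory damages: £17,840 + £39,970 = £57,810
Conduct not knowing: the in-lieu enhancement does not apply.
Actual plus statutory damages: £108,450 + £57,810 = £166,260
Attorney fees: 20% of £166,260 = £33,252
Total recovery: £166,260 + £33,252 = £199,512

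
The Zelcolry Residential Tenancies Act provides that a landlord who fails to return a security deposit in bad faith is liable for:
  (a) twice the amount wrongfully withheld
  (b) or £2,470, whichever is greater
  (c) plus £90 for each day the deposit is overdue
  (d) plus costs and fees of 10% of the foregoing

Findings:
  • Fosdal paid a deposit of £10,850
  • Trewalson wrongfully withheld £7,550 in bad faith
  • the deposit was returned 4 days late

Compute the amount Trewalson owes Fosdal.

£17,006

Doubled: 2 × £7,550 = £15,100
Minimum £2,470: £15,100 meets the minimum, no increase.
Late-return penalty: 4 × £90 = £360
Damages plus late penalty: £15,100 + £360 = £15,460
Costs and fees: 10% of £15,460 = £1,546
Total recovery: £15,460 + £1,546 = £17,006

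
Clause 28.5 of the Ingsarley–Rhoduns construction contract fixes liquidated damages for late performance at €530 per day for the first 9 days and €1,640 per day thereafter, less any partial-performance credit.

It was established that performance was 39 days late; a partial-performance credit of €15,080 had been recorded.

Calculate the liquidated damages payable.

First 9 days: 9 × €530 = €4,770
Remaining days: (39 − 9) × €1,640 = €49,200
Accrued per-day damages: €4,770 + €49,200 = €53,970
Less partial-performance credit: €53,970 − €15,080 = €38,890

€38,890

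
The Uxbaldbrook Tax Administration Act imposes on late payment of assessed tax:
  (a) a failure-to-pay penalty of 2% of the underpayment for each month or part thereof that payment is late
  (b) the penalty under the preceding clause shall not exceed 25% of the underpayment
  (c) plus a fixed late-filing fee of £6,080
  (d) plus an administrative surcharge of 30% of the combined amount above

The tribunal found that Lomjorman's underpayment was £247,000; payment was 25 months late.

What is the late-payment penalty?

£88,179

Accrued rate: 2% × 25 = 50%, capped at 25% → 25%
Failure-to-pay penalty: 25% of £247,000 = £61,750
Penalty before surcharge: £61,750 + £6,080 = £67,830
Administrative surcharge: 30% of £67,830 = £20,349
Total penalty: £67,830 + £20,349 = £88,179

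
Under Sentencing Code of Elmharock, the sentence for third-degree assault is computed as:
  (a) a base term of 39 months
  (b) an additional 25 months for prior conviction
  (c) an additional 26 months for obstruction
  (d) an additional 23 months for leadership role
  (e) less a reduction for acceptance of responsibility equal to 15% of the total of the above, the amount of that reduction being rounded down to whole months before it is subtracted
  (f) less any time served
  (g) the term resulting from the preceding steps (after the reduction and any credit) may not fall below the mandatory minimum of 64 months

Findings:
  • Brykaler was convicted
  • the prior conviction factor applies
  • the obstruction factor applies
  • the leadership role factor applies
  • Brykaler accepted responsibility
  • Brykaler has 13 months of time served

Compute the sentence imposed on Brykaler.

Prior conviction enhancement: +25 months
Obstruction enhancement: +26 months
Leadership role enhancement: +23 months
Adjusted term: 39 months + 25 months + 26 months + 23 months = 113 months
Acceptance of responsibility reduction: 15% of 113 months = 16 months (rounded down)
After reduction: 113 − 16 = 97 months
Less time served: 97 months − 13 months = 84 months
Minimum 64 months: 84 months meets the minimum, no increase.

84 months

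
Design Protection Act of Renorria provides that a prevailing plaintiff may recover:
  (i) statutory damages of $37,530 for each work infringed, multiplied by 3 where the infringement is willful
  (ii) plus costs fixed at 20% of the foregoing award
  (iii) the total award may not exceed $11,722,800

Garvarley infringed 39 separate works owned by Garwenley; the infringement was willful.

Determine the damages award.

Statutory damages: 39 × $37,530 = $1,463,670
Trebled: 3 × $1,463,670 = $4,391,010
Costs: 20% of $4,391,010 = $878,202
Award plus costs: $4,391,010 + $878,202 = $5,269,212
Cap at $11,722,800: $5,269,212 is within the cap, no reduction.

$5,269,212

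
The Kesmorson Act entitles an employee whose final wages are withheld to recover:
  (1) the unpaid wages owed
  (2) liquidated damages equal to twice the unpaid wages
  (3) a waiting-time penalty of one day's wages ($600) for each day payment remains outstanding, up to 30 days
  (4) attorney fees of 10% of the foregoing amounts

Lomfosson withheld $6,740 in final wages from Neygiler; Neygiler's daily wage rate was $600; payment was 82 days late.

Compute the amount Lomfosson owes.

Doubled: 2 × $6,740 = $13,480
Penalty days: min(82, 30) = 30
Waiting-time penalty: 30 × $600 = $18,000
Subtotal: $6,740 + $13,480 + $18,000 = $38,220
Attorney fees: 10% of $38,220 = $3,822
Total award: $38,220 + $3,822 = $42,042

$42,042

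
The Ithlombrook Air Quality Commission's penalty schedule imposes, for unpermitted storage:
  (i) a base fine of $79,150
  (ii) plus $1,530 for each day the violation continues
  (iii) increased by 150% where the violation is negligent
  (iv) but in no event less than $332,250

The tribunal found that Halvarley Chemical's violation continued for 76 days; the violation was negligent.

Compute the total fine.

Civil penalty: $488,575

Per-day component: 76 × $1,530 = $116,280
Base plus per-day: $79,150 + $116,280 = $195,430
Enhancement: 150% of $195,430 = $293,145
Enhanced fine: $195,430 + $293,145 = $488,575
Minimum $332,250: $488,575 meets the minimum, no increase.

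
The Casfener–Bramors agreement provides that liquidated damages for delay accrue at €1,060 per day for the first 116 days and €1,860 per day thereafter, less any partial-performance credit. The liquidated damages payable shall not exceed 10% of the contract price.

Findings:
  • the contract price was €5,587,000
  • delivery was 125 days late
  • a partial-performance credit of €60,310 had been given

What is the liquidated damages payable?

First 116 days: 116 × €1,060 = €122,960
Remaining days: (125 − 116) × €1,860 = €16,740
Accrued per-day damages: €122,960 + €16,740 = €139,700
Less partial-performance credit: €139,700 − €60,310 = €79,390
Cap: 10% of €5,587,000 = €558,700
Cap at €558,700: €79,390 is within the cap, no reduction.

Liquidated damages: €79,390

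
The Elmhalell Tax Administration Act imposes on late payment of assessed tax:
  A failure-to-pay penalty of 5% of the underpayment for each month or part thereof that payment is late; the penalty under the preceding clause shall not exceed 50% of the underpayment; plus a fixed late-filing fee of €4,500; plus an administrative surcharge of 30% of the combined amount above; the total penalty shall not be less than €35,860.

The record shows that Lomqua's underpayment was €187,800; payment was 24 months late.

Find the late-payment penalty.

€127,920

Accrued rate: 5% × 24 = 120%, capped at 50% → 50%
Failure-to-pay penalty: 50% of €187,800 = €93,900
Penalty before surcharge: €93,900 + €4,500 = €98,400
Administrative surcharge: 30% of €98,400 = €29,520
Total penalty: €98,400 + €29,520 = €127,920
Minimum €35,860: €127,920 meets the minimum, no increase.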